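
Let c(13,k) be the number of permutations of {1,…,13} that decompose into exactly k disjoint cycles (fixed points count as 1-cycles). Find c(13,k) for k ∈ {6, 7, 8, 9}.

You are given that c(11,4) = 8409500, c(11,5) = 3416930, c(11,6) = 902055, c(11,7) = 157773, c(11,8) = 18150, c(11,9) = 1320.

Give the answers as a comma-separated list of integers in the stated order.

[12] T[12,5]:11*3416930+8409500=45995730 · T[12,6]:11*902055+3416930=13339535 · T[12,7]:11*157773+902055=2637558 · T[12,8]:11*18150+157773=357423 · T[12,9]:11*1320+18150=32670
[13] T[13,6]:12*13339535+45995730=206070150 · T[13,7]:12*2637558+13339535=44990231 · T[13,8]:12*357423+2637558=6926634 · T[13,9]:12*32670+357423=749463
Read c(13,6) = 206070150, c(13,7) = 44990231, c(13,8) = 6926634, c(13,9) = 749463.

206070150, 44990231, 6926634, 749463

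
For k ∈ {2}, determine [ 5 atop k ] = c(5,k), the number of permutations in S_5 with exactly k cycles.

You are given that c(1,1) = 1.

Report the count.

@2  (2,1):1·1+0→1, (2,2):0·1+1→1
@3  (3,1):1·2+0→2, (3,2):1·2+1→3
@4  (4,1):2·3+0→6, (4,2):3·3+2→11
@5  (5,2):11·4+6→50
Read c(5,2) = 50.

50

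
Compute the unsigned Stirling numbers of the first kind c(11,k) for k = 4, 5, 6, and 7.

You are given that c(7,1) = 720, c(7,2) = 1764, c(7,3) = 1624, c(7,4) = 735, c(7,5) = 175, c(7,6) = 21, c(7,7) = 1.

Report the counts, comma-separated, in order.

8409500, 3416930, 902055, 157773

[8] T[8,1]:7*720+0=5040 · T[8,2]:7*1764+720=13068 · T[8,3]:7*1624+1764=13132 · T[8,4]:7*735+1624=6769 · T[8,5]:7*175+735=1960 · T[8,6]:7*21+175=322 · T[8,7]:7*1+21=28
[9] T[9,2]:8*13068+5040=109584 · T[9,3]:8*13132+13068=118124 · T[9,4]:8*6769+13132=67284 · T[9,5]:8*1960+6769=22449 · T[9,6]:8*322+1960=4536 · T[9,7]:8*28+322=546
[10] T[10,3]:9*118124+109584=1172700 · T[10,4]:9*67284+118124=723680 · T[10,5]:9*22449+67284=269325 · T[10,6]:9*4536+22449=63273 · T[10,7]:9*546+4536=9450
[11] T[11,4]:10*723680+1172700=8409500 · T[11,5]:10*269325+723680=3416930 · T[11,6]:10*63273+269325=902055 · T[11,7]:10*9450+63273=157773
Read c(11,4) = 8409500, c(11,5) = 3416930, c(11,6) = 902055, c(11,7) = 157773.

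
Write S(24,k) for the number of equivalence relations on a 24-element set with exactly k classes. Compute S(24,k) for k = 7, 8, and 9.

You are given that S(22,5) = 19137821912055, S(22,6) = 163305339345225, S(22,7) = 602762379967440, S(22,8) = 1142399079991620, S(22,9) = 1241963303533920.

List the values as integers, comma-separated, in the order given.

31677463851804540, 82318282158320505, 120622574326072500

@23  (23,6):163305339345225·6+19137821912055→998969857983405, (23,7):602762379967440·7+163305339345225→4382641999117305, (23,8):1142399079991620·8+602762379967440→9741955019900400, (23,9):1241963303533920·9+1142399079991620→12320068811796900
@24  (24,7):4382641999117305·7+998969857983405→31677463851804540, (24,8):9741955019900400·8+4382641999117305→82318282158320505, (24,9):12320068811796900·9+9741955019900400→120622574326072500
Read S(24,7) = 31677463851804540, S(24,8) = 82318282158320505, S(24,9) = 120622574326072500.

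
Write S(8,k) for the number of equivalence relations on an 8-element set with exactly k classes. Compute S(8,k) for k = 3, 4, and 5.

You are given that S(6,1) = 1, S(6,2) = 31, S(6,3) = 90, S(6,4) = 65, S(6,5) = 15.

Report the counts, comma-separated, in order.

r7: T_7,2=2×31+1=63; T_7,3=3×90+31=301; T_7,4=4×65+90=350; T_7,5=5×15+65=140
r8: T_8,3=3×301+63=966; T_8,4=4×350+301=1701; T_8,5=5×140+350=1050
Read S(8,3) = 966, S(8,4) = 1701, S(8,5) = 1050.

966, 1701, 1050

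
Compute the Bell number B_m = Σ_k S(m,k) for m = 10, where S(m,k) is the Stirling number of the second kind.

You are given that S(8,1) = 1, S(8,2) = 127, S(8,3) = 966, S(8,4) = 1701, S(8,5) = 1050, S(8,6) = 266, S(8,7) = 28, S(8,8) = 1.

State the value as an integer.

r9: T_9,1=1×1+0=1; T_9,2=2×127+1=255; T_9,3=3×966+127=3025; T_9,4=4×1701+966=7770; T_9,5=5×1050+1701=6951; T_9,6=6×266+1050=2646; T_9,7=7×28+266=462; T_9,8=8×1+28=36; T_9,9=9×0+1=1
r10: T_10,1=1×1+0=1; T_10,2=2×255+1=511; T_10,3=3×3025+255=9330; T_10,4=4×7770+3025=34105; T_10,5=5×6951+7770=42525; T_10,6=6×2646+6951=22827; T_10,7=7×462+2646=5880; T_10,8=8×36+462=750; T_10,9=9×1+36=45; T_10,10=10×0+1=1
B_10 = ΣS(10,k) = 1+511+9330+34105+42525+22827+5880+750+45+1 = 115975

115975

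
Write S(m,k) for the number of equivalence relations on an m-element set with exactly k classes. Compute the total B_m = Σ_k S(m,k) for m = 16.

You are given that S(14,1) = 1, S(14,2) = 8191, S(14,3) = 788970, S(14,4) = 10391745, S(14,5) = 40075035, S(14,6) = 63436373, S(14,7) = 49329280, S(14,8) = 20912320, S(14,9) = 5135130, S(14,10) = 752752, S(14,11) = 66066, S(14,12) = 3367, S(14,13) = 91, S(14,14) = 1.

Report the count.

10480142147

[15] T[15,1]:1*1+0=1 · T[15,2]:2*8191+1=16383 · T[15,3]:3*788970+8191=2375101 · T[15,4]:4*10391745+788970=42355950 · T[15,5]:5*40075035+10391745=210766920 · T[15,6]:6*63436373+40075035=420693273 · T[15,7]:7*49329280+63436373=408741333 · T[15,8]:8*20912320+49329280=216627840 · T[15,9]:9*5135130+20912320=67128490 · T[15,10]:10*752752+5135130=12662650 · T[15,11]:11*66066+752752=1479478 · T[15,12]:12*3367+66066=106470 · T[15,13]:13*91+3367=4550 · T[15,14]:14*1+91=105 · T[15,15]:15*0+1=1
[16] T[16,1]:1*1+0=1 · T[16,2]:2*16383+1=32767 · T[16,3]:3*2375101+16383=7141686 · T[16,4]:4*42355950+2375101=171798901 · T[16,5]:5*210766920+42355950=1096190550 · T[16,6]:6*420693273+210766920=2734926558 · T[16,7]:7*408741333+420693273=3281882604 · T[16,8]:8*216627840+408741333=2141764053 · T[16,9]:9*67128490+216627840=820784250 · T[16,10]:10*12662650+67128490=193754990 · T[16,11]:11*1479478+12662650=28936908 · T[16,12]:12*106470+1479478=2757118 · T[16,13]:13*4550+106470=165620 · T[16,14]:14*105+4550=6020 · T[16,15]:15*1+105=120 · T[16,16]:16*0+1=1
B_16 = ΣS(16,k) = 1+32767+7141686+171798901+1096190550+2734926558+3281882604+2141764053+820784250+193754990+28936908+2757118+165620+6020+120+1 = 10480142147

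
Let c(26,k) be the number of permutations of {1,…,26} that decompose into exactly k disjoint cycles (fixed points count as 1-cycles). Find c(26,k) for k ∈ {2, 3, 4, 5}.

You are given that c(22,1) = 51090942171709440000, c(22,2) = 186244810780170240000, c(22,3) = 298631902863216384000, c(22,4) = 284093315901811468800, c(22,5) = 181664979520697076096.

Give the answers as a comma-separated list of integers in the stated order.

@23  (23,1):51090942171709440000·22+0→1124000727777607680000, (23,2):186244810780170240000·22+51090942171709440000→4148476779335454720000, (23,3):298631902863216384000·22+186244810780170240000→6756146673770930688000, (23,4):284093315901811468800·22+298631902863216384000→6548684852703068697600, (23,5):181664979520697076096·22+284093315901811468800→4280722865357147142912
@24  (24,1):1124000727777607680000·23+0→25852016738884976640000, (24,2):4148476779335454720000·23+1124000727777607680000→96538966652493066240000, (24,3):6756146673770930688000·23+4148476779335454720000→159539850276066860544000, (24,4):6548684852703068697600·23+6756146673770930688000→157375898285941510732800, (24,5):4280722865357147142912·23+6548684852703068697600→105005310755917452984576
@25  (25,1):25852016738884976640000·24+0→620448401733239439360000, (25,2):96538966652493066240000·24+25852016738884976640000→2342787216398718566400000, (25,3):159539850276066860544000·24+96538966652493066240000→3925495373278097719296000, (25,4):157375898285941510732800·24+159539850276066860544000→3936561409138663118131200, (25,5):105005310755917452984576·24+157375898285941510732800→2677503356427960382362624
@26  (26,2):2342787216398718566400000·25+620448401733239439360000→59190128811701203599360000, (26,3):3925495373278097719296000·25+2342787216398718566400000→100480171548351161548800000, (26,4):3936561409138663118131200·25+3925495373278097719296000→102339530601744675672576000, (26,5):2677503356427960382362624·25+3936561409138663118131200→70874145319837672677196800
Read c(26,2) = 59190128811701203599360000, c(26,3) = 100480171548351161548800000, c(26,4) = 102339530601744675672576000, c(26,5) = 70874145319837672677196800.

59190128811701203599360000, 100480171548351161548800000, 102339530601744675672576000, 70874145319837672677196800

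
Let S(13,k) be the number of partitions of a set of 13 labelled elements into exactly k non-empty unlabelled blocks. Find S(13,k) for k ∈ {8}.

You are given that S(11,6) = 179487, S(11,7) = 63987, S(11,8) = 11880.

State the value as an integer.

r12: T_12,7=7×63987+179487=627396; T_12,8=8×11880+63987=159027
r13: T_13,8=8×159027+627396=1899612
Read S(13,8) = 1899612.

1899612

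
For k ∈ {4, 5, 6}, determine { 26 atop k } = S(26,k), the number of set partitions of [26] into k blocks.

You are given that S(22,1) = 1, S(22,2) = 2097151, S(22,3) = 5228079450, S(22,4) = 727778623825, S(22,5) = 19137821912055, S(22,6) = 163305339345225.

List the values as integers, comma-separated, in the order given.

row 23: T[23][1]=1·1+0=1  T[23][2]=2·2097151+1=4194303  T[23][3]=3·5228079450+2097151=15686335501  T[23][4]=4·727778623825+5228079450=2916342574750  T[23][5]=5·19137821912055+727778623825=96416888184100  T[23][6]=6·163305339345225+19137821912055=998969857983405
row 24: T[24][2]=2·4194303+1=8388607  T[24][3]=3·15686335501+4194303=47063200806  T[24][4]=4·2916342574750+15686335501=11681056634501  T[24][5]=5·96416888184100+2916342574750=485000783495250  T[24][6]=6·998969857983405+96416888184100=6090236036084530
row 25: T[25][3]=3·47063200806+8388607=141197991025  T[25][4]=4·11681056634501+47063200806=46771289738810  T[25][5]=5·485000783495250+11681056634501=2436684974110751  T[25][6]=6·6090236036084530+485000783495250=37026417000002430
row 26: T[26][4]=4·46771289738810+141197991025=187226356946265  T[26][5]=5·2436684974110751+46771289738810=12230196160292565  T[26][6]=6·37026417000002430+2436684974110751=224595186974125331
Read S(26,4) = 187226356946265, S(26,5) = 12230196160292565, S(26,6) = 224595186974125331.

187226356946265, 12230196160292565, 224595186974125331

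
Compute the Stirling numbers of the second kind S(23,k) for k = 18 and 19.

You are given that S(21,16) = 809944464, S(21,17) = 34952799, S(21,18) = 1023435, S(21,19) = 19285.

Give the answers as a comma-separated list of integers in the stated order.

2364885369, 79781779

row 22: T[22][17]=17·34952799+809944464=1404142047  T[22][18]=18·1023435+34952799=53374629  T[22][19]=19·19285+1023435=1389850
row 23: T[23][18]=18·53374629+1404142047=2364885369  T[23][19]=19·1389850+53374629=79781779
Read S(23,18) = 2364885369, S(23,19) = 79781779.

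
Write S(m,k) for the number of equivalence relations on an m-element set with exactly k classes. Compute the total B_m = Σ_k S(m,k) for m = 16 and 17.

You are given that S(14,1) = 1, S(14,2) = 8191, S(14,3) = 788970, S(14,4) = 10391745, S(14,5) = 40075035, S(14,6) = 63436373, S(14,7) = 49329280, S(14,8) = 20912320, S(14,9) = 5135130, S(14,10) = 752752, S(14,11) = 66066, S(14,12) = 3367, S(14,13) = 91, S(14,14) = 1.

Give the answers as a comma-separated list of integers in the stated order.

10480142147, 82864869804

@15  (15,1):1·1+0→1, (15,2):8191·2+1→16383, (15,3):788970·3+8191→2375101, (15,4):10391745·4+788970→42355950, (15,5):40075035·5+10391745→210766920, (15,6):63436373·6+40075035→420693273, (15,7):49329280·7+63436373→408741333, (15,8):20912320·8+49329280→216627840, (15,9):5135130·9+20912320→67128490, (15,10):752752·10+5135130→12662650, (15,11):66066·11+752752→1479478, (15,12):3367·12+66066→106470, (15,13):91·13+3367→4550, (15,14):1·14+91→105, (15,15):0·15+1→1
@16  (16,1):1·1+0→1, (16,2):16383·2+1→32767, (16,3):2375101·3+16383→7141686, (16,4):42355950·4+2375101→171798901, (16,5):210766920·5+42355950→1096190550, (16,6):420693273·6+210766920→2734926558, (16,7):408741333·7+420693273→3281882604, (16,8):216627840·8+408741333→2141764053, (16,9):67128490·9+216627840→820784250, (16,10):12662650·10+67128490→193754990, (16,11):1479478·11+12662650→28936908, (16,12):106470·12+1479478→2757118, (16,13):4550·13+106470→165620, (16,14):105·14+4550→6020, (16,15):1·15+105→120, (16,16):0·16+1→1
@17  (17,1):1·1+0→1, (17,2):32767·2+1→65535, (17,3):7141686·3+32767→21457825, (17,4):171798901·4+7141686→694337290, (17,5):1096190550·5+171798901→5652751651, (17,6):2734926558·6+1096190550→17505749898, (17,7):3281882604·7+2734926558→25708104786, (17,8):2141764053·8+3281882604→20415995028, (17,9):820784250·9+2141764053→9528822303, (17,10):193754990·10+820784250→2758334150, (17,11):28936908·11+193754990→512060978, (17,12):2757118·12+28936908→62022324, (17,13):165620·13+2757118→4910178, (17,14):6020·14+165620→249900, (17,15):120·15+6020→7820, (17,16):1·16+120→136, (17,17):0·17+1→1
B_16 = ΣS(16,k) = 1+32767+7141686+171798901+1096190550+2734926558+3281882604+2141764053+820784250+193754990+28936908+2757118+165620+6020+120+1 = 10480142147
B_17 = ΣS(17,k) = 1+65535+21457825+694337290+5652751651+17505749898+25708104786+20415995028+9528822303+2758334150+512060978+62022324+4910178+249900+7820+136+1 = 82864869804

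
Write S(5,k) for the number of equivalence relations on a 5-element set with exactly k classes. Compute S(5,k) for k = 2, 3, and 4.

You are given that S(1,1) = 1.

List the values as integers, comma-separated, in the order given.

15, 25, 10

r2: T_2,1=1×1+0=1; T_2,2=2×0+1=1
r3: T_3,1=1×1+0=1; T_3,2=2×1+1=3; T_3,3=3×0+1=1
r4: T_4,1=1×1+0=1; T_4,2=2×3+1=7; T_4,3=3×1+3=6; T_4,4=4×0+1=1
r5: T_5,2=2×7+1=15; T_5,3=3×6+7=25; T_5,4=4×1+6=10
Read S(5,2) = 15, S(5,3) = 25, S(5,4) = 10.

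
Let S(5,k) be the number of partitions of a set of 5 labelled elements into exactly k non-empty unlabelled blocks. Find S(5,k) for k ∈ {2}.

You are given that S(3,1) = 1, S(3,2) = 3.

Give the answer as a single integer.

[4] T[4,1]:1*1+0=1 · T[4,2]:2*3+1=7
[5] T[5,2]:2*7+1=15
Read S(5,2) = 15.

15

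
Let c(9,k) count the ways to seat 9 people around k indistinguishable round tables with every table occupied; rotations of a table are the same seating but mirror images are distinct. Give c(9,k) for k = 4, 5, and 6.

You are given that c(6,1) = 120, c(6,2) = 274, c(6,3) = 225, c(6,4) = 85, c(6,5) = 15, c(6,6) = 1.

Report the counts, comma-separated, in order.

r7: T_7,2=6×274+120=1764; T_7,3=6×225+274=1624; T_7,4=6×85+225=735; T_7,5=6×15+85=175; T_7,6=6×1+15=21
r8: T_8,3=7×1624+1764=13132; T_8,4=7×735+1624=6769; T_8,5=7×175+735=1960; T_8,6=7×21+175=322
r9: T_9,4=8×6769+13132=67284; T_9,5=8×1960+6769=22449; T_9,6=8×322+1960=4536
Read c(9,4) = 67284, c(9,5) = 22449, c(9,6) = 4536.

67284, 22449, 4536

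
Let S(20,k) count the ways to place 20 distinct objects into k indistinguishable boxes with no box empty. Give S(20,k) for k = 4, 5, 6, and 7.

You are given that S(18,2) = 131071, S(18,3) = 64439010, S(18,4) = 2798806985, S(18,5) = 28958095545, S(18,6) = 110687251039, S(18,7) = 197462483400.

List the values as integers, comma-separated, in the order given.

[19] T[19,3]:3*64439010+131071=193448101 · T[19,4]:4*2798806985+64439010=11259666950 · T[19,5]:5*28958095545+2798806985=147589284710 · T[19,6]:6*110687251039+28958095545=693081601779 · T[19,7]:7*197462483400+110687251039=1492924634839
[20] T[20,4]:4*11259666950+193448101=45232115901 · T[20,5]:5*147589284710+11259666950=749206090500 · T[20,6]:6*693081601779+147589284710=4306078895384 · T[20,7]:7*1492924634839+693081601779=11143554045652
Read S(20,4) = 45232115901, S(20,5) = 749206090500, S(20,6) = 4306078895384, S(20,7) = 11143554045652.

45232115901, 749206090500, 4306078895384, 11143554045652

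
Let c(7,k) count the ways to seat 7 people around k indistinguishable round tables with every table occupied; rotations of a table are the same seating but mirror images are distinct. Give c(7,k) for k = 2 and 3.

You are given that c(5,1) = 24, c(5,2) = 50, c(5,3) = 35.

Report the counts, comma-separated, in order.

[6] T[6,1]:5*24+0=120 · T[6,2]:5*50+24=274 · T[6,3]:5*35+50=225
[7] T[7,2]:6*274+120=1764 · T[7,3]:6*225+274=1624
Read c(7,2) = 1764, c(7,3) = 1624.

1764, 1624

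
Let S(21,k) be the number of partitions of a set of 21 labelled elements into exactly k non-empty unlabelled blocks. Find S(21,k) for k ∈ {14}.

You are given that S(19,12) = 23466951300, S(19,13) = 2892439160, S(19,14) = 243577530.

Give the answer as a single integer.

149304004500

@20  (20,13):2892439160·13+23466951300→61068660380, (20,14):243577530·14+2892439160→6302524580
@21  (21,14):6302524580·14+61068660380→149304004500
Read S(21,14) = 149304004500.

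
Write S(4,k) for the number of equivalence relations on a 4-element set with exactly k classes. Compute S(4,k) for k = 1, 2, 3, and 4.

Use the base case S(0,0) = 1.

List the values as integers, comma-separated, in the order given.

1, 7, 6, 1

i=1: T(1,1)=1+1·0=1
i=2: T(2,1)=0+1·1=1 | T(2,2)=1+2·0=1
i=3: T(3,1)=0+1·1=1 | T(3,2)=1+2·1=3 | T(3,3)=1+3·0=1
i=4: T(4,1)=0+1·1=1 | T(4,2)=1+2·3=7 | T(4,3)=3+3·1=6 | T(4,4)=1+4·0=1
Read S(4,1) = 1, S(4,2) = 7, S(4,3) = 6, S(4,4) = 1.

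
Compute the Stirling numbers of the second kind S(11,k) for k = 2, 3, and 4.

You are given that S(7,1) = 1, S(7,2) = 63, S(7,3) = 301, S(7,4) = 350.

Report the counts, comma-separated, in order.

1023, 28501, 145750

row 8: T[8][1]=1·1+0=1  T[8][2]=2·63+1=127  T[8][3]=3·301+63=966  T[8][4]=4·350+301=1701
row 9: T[9][1]=1·1+0=1  T[9][2]=2·127+1=255  T[9][3]=3·966+127=3025  T[9][4]=4·1701+966=7770
row 10: T[10][1]=1·1+0=1  T[10][2]=2·255+1=511  T[10][3]=3·3025+255=9330  T[10][4]=4·7770+3025=34105
row 11: T[11][2]=2·511+1=1023  T[11][3]=3·9330+511=28501  T[11][4]=4·34105+9330=145750
Read S(11,2) = 1023, S(11,3) = 28501, S(11,4) = 145750.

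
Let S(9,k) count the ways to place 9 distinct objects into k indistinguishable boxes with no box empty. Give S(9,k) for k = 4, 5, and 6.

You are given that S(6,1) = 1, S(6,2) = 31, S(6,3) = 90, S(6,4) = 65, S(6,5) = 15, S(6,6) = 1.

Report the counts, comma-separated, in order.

r7: T_7,2=2×31+1=63; T_7,3=3×90+31=301; T_7,4=4×65+90=350; T_7,5=5×15+65=140; T_7,6=6×1+15=21
r8: T_8,3=3×301+63=966; T_8,4=4×350+301=1701; T_8,5=5×140+350=1050; T_8,6=6×21+140=266
r9: T_9,4=4×1701+966=7770; T_9,5=5×1050+1701=6951; T_9,6=6×266+1050=2646
Read S(9,4) = 7770, S(9,5) = 6951, S(9,6) = 2646.

7770, 6951, 2646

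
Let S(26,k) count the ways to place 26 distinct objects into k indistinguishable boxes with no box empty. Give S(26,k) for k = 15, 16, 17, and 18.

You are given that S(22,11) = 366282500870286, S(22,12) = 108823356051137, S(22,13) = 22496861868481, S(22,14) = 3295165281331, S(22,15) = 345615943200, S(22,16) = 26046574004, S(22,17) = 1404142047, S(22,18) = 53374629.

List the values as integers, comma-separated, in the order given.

90449030191104000, 12725877242482560, 1343731795378830, 107025546101760

r23: T_23,12=12×108823356051137+366282500870286=1672162773483930; T_23,13=13×22496861868481+108823356051137=401282560341390; T_23,14=14×3295165281331+22496861868481=68629175807115; T_23,15=15×345615943200+3295165281331=8479404429331; T_23,16=16×26046574004+345615943200=762361127264; T_23,17=17×1404142047+26046574004=49916988803; T_23,18=18×53374629+1404142047=2364885369
r24: T_24,13=13×401282560341390+1672162773483930=6888836057922000; T_24,14=14×68629175807115+401282560341390=1362091021641000; T_24,15=15×8479404429331+68629175807115=195820242247080; T_24,16=16×762361127264+8479404429331=20677182465555; T_24,17=17×49916988803+762361127264=1610949936915; T_24,18=18×2364885369+49916988803=92484925445
r25: T_25,14=14×1362091021641000+6888836057922000=25958110360896000; T_25,15=15×195820242247080+1362091021641000=4299394655347200; T_25,16=16×20677182465555+195820242247080=526655161695960; T_25,17=17×1610949936915+20677182465555=48063331393110; T_25,18=18×92484925445+1610949936915=3275678594925
r26: T_26,15=15×4299394655347200+25958110360896000=90449030191104000; T_26,16=16×526655161695960+4299394655347200=12725877242482560; T_26,17=17×48063331393110+526655161695960=1343731795378830; T_26,18=18×3275678594925+48063331393110=107025546101760
Read S(26,15) = 90449030191104000, S(26,16) = 12725877242482560, S(26,17) = 1343731795378830, S(26,18) = 107025546101760.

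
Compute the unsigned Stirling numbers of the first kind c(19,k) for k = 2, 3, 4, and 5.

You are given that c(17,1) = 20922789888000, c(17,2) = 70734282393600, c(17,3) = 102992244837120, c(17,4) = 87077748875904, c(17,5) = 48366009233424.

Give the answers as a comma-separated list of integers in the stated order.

@18  (18,1):20922789888000·17+0→355687428096000, (18,2):70734282393600·17+20922789888000→1223405590579200, (18,3):102992244837120·17+70734282393600→1821602444624640, (18,4):87077748875904·17+102992244837120→1583313975727488, (18,5):48366009233424·17+87077748875904→909299905844112
@19  (19,2):1223405590579200·18+355687428096000→22376988058521600, (19,3):1821602444624640·18+1223405590579200→34012249593822720, (19,4):1583313975727488·18+1821602444624640→30321254007719424, (19,5):909299905844112·18+1583313975727488→17950712280921504
Read c(19,2) = 22376988058521600, c(19,3) = 34012249593822720, c(19,4) = 30321254007719424, c(19,5) = 17950712280921504.

22376988058521600, 34012249593822720, 30321254007719424, 17950712280921504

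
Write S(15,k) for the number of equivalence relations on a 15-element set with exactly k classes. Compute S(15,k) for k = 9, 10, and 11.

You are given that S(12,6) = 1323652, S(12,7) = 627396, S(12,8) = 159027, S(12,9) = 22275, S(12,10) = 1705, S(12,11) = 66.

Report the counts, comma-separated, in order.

[13] T[13,7]:7*627396+1323652=5715424 · T[13,8]:8*159027+627396=1899612 · T[13,9]:9*22275+159027=359502 · T[13,10]:10*1705+22275=39325 · T[13,11]:11*66+1705=2431
[14] T[14,8]:8*1899612+5715424=20912320 · T[14,9]:9*359502+1899612=5135130 · T[14,10]:10*39325+359502=752752 · T[14,11]:11*2431+39325=66066
[15] T[15,9]:9*5135130+20912320=67128490 · T[15,10]:10*752752+5135130=12662650 · T[15,11]:11*66066+752752=1479478
Read S(15,9) = 67128490, S(15,10) = 12662650, S(15,11) = 1479478.

67128490, 12662650, 1479478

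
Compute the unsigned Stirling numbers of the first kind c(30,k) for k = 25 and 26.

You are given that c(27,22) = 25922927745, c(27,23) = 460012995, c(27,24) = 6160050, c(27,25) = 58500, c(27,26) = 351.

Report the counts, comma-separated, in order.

80328850875, 1122686019

@28  (28,23):460012995·27+25922927745→38343278610, (28,24):6160050·27+460012995→626334345, (28,25):58500·27+6160050→7739550, (28,26):351·27+58500→67977
@29  (29,24):626334345·28+38343278610→55880640270, (29,25):7739550·28+626334345→843041745, (29,26):67977·28+7739550→9642906
@30  (30,25):843041745·29+55880640270→80328850875, (30,26):9642906·29+843041745→1122686019
Read c(30,25) = 80328850875, c(30,26) = 1122686019.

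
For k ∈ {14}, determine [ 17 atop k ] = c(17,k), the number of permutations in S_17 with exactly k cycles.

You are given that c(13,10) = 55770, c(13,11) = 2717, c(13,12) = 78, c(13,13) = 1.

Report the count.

323680

row 14: T[14][11]=13·2717+55770=91091  T[14][12]=13·78+2717=3731  T[14][13]=13·1+78=91  T[14][14]=13·0+1=1
row 15: T[15][12]=14·3731+91091=143325  T[15][13]=14·91+3731=5005  T[15][14]=14·1+91=105
row 16: T[16][13]=15·5005+143325=218400  T[16][14]=15·105+5005=6580
row 17: T[17][14]=16·6580+218400=323680
Read c(17,14) = 323680.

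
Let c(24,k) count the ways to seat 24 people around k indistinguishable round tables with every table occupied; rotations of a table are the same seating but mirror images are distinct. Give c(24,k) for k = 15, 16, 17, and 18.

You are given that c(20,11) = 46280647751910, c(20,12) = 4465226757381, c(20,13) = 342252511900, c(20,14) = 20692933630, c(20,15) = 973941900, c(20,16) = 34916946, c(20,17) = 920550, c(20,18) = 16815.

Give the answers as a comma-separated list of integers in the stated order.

[21] T[21,12]:20*4465226757381+46280647751910=135585182899530 · T[21,13]:20*342252511900+4465226757381=11310276995381 · T[21,14]:20*20692933630+342252511900=756111184500 · T[21,15]:20*973941900+20692933630=40171771630 · T[21,16]:20*34916946+973941900=1672280820 · T[21,17]:20*920550+34916946=53327946 · T[21,18]:20*16815+920550=1256850
[22] T[22,13]:21*11310276995381+135585182899530=373100999802531 · T[22,14]:21*756111184500+11310276995381=27188611869881 · T[22,15]:21*40171771630+756111184500=1599718388730 · T[22,16]:21*1672280820+40171771630=75289668850 · T[22,17]:21*53327946+1672280820=2792167686 · T[22,18]:21*1256850+53327946=79721796
[23] T[23,14]:22*27188611869881+373100999802531=971250460939913 · T[23,15]:22*1599718388730+27188611869881=62382416421941 · T[23,16]:22*75289668850+1599718388730=3256091103430 · T[23,17]:22*2792167686+75289668850=136717357942 · T[23,18]:22*79721796+2792167686=4546047198
[24] T[24,15]:23*62382416421941+971250460939913=2406046038644556 · T[24,16]:23*3256091103430+62382416421941=137272511800831 · T[24,17]:23*136717357942+3256091103430=6400590336096 · T[24,18]:23*4546047198+136717357942=241276443496
Read c(24,15) = 2406046038644556, c(24,16) = 137272511800831, c(24,17) = 6400590336096, c(24,18) = 241276443496.

2406046038644556, 137272511800831, 6400590336096, 241276443496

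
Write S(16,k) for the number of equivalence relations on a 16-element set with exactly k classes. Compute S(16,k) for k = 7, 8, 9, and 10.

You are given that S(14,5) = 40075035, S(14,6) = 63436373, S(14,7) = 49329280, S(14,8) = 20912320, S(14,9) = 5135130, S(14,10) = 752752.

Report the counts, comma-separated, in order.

r15: T_15,6=6×63436373+40075035=420693273; T_15,7=7×49329280+63436373=408741333; T_15,8=8×20912320+49329280=216627840; T_15,9=9×5135130+20912320=67128490; T_15,10=10×752752+5135130=12662650
r16: T_16,7=7×408741333+420693273=3281882604; T_16,8=8×216627840+408741333=2141764053; T_16,9=9×67128490+216627840=820784250; T_16,10=10×12662650+67128490=193754990
Read S(16,7) = 3281882604, S(16,8) = 2141764053, S(16,9) = 820784250, S(16,10) = 193754990.

3281882604, 2141764053, 820784250, 193754990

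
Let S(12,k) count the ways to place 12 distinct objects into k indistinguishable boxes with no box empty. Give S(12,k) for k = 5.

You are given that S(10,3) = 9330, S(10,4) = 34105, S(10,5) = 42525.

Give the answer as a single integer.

row 11: T[11][4]=4·34105+9330=145750  T[11][5]=5·42525+34105=246730
row 12: T[12][5]=5·246730+145750=1379400
Read S(12,5) = 1379400.

1379400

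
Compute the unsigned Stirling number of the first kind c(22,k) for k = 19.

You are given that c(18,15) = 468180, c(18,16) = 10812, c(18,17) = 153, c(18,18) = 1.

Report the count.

1689765

@19  (19,16):10812·18+468180→662796, (19,17):153·18+10812→13566, (19,18):1·18+153→171, (19,19):0·18+1→1
@20  (20,17):13566·19+662796→920550, (20,18):171·19+13566→16815, (20,19):1·19+171→190
@21  (21,18):16815·20+920550→1256850, (21,19):190·20+16815→20615
@22  (22,19):20615·21+1256850→1689765
Read c(22,19) = 1689765.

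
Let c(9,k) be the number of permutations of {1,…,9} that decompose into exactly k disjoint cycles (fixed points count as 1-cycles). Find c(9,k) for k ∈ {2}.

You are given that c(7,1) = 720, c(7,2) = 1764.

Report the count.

i=8: T(8,1)=0+7·720=5040 | T(8,2)=720+7·1764=13068
i=9: T(9,2)=5040+8·13068=109584
Read c(9,2) = 109584.

109584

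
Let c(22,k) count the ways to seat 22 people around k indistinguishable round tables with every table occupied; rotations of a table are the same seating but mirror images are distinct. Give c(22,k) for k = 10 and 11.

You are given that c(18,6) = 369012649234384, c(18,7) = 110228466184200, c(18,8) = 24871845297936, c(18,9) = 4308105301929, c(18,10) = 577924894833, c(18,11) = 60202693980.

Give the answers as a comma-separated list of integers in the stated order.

@19  (19,7):110228466184200·18+369012649234384→2353125040549984, (19,8):24871845297936·18+110228466184200→557921681547048, (19,9):4308105301929·18+24871845297936→102417740732658, (19,10):577924894833·18+4308105301929→14710753408923, (19,11):60202693980·18+577924894833→1661573386473
@20  (20,8):557921681547048·19+2353125040549984→12953636989943896, (20,9):102417740732658·19+557921681547048→2503858755467550, (20,10):14710753408923·19+102417740732658→381922055502195, (20,11):1661573386473·19+14710753408923→46280647751910
@21  (21,9):2503858755467550·20+12953636989943896→63030812099294896, (21,10):381922055502195·20+2503858755467550→10142299865511450, (21,11):46280647751910·20+381922055502195→1307535010540395
@22  (22,10):10142299865511450·21+63030812099294896→276019109275035346, (22,11):1307535010540395·21+10142299865511450→37600535086859745
Read c(22,10) = 276019109275035346, c(22,11) = 37600535086859745.

276019109275035346, 37600535086859745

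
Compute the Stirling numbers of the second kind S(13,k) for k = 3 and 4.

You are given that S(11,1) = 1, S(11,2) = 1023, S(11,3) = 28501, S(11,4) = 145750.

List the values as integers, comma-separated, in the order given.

261625, 2532530

[12] T[12,2]:2*1023+1=2047 · T[12,3]:3*28501+1023=86526 · T[12,4]:4*145750+28501=611501
[13] T[13,3]:3*86526+2047=261625 · T[13,4]:4*611501+86526=2532530
Read S(13,3) = 261625, S(13,4) = 2532530.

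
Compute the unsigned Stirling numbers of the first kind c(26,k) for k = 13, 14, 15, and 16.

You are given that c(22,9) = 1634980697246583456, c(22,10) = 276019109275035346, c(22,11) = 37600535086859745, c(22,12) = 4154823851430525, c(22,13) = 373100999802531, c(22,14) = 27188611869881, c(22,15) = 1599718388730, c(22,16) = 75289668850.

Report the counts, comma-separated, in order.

480544558742733545125, 45145946926994481865, 3557372853474553750, 234961569422786050

@23  (23,10):276019109275035346·22+1634980697246583456→7707401101297361068, (23,11):37600535086859745·22+276019109275035346→1103230881185949736, (23,12):4154823851430525·22+37600535086859745→129006659818331295, (23,13):373100999802531·22+4154823851430525→12363045847086207, (23,14):27188611869881·22+373100999802531→971250460939913, (23,15):1599718388730·22+27188611869881→62382416421941, (23,16):75289668850·22+1599718388730→3256091103430
@24  (24,11):1103230881185949736·23+7707401101297361068→33081711368574204996, (24,12):129006659818331295·23+1103230881185949736→4070384057007569521, (24,13):12363045847086207·23+129006659818331295→413356714301314056, (24,14):971250460939913·23+12363045847086207→34701806448704206, (24,15):62382416421941·23+971250460939913→2406046038644556, (24,16):3256091103430·23+62382416421941→137272511800831
@25  (25,12):4070384057007569521·24+33081711368574204996→130770928736755873500, (25,13):413356714301314056·24+4070384057007569521→13990945200239106865, (25,14):34701806448704206·24+413356714301314056→1246200069070215000, (25,15):2406046038644556·24+34701806448704206→92446911376173550, (25,16):137272511800831·24+2406046038644556→5700586321864500
@26  (26,13):13990945200239106865·25+130770928736755873500→480544558742733545125, (26,14):1246200069070215000·25+13990945200239106865→45145946926994481865, (26,15):92446911376173550·25+1246200069070215000→3557372853474553750, (26,16):5700586321864500·25+92446911376173550→234961569422786050
Read c(26,13) = 480544558742733545125, c(26,14) = 45145946926994481865, c(26,15) = 3557372853474553750, c(26,16) = 234961569422786050.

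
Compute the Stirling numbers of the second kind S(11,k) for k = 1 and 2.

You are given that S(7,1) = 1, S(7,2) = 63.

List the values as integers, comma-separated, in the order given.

1, 1023

[8] T[8,1]:1*1+0=1 · T[8,2]:2*63+1=127
[9] T[9,1]:1*1+0=1 · T[9,2]:2*127+1=255
[10] T[10,1]:1*1+0=1 · T[10,2]:2*255+1=511
[11] T[11,1]:1*1+0=1 · T[11,2]:2*511+1=1023
Read S(11,1) = 1, S(11,2) = 1023.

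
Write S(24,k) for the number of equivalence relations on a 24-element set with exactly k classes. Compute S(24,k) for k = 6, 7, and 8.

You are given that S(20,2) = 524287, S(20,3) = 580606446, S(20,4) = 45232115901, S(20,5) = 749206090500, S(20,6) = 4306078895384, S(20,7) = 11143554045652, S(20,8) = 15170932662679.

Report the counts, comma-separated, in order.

i=21: T(21,3)=524287+3·580606446=1742343625 | T(21,4)=580606446+4·45232115901=181509070050 | T(21,5)=45232115901+5·749206090500=3791262568401 | T(21,6)=749206090500+6·4306078895384=26585679462804 | T(21,7)=4306078895384+7·11143554045652=82310957214948 | T(21,8)=11143554045652+8·15170932662679=132511015347084
i=22: T(22,4)=1742343625+4·181509070050=727778623825 | T(22,5)=181509070050+5·3791262568401=19137821912055 | T(22,6)=3791262568401+6·26585679462804=163305339345225 | T(22,7)=26585679462804+7·82310957214948=602762379967440 | T(22,8)=82310957214948+8·132511015347084=1142399079991620
i=23: T(23,5)=727778623825+5·19137821912055=96416888184100 | T(23,6)=19137821912055+6·163305339345225=998969857983405 | T(23,7)=163305339345225+7·602762379967440=4382641999117305 | T(23,8)=602762379967440+8·1142399079991620=9741955019900400
i=24: T(24,6)=96416888184100+6·998969857983405=6090236036084530 | T(24,7)=998969857983405+7·4382641999117305=31677463851804540 | T(24,8)=4382641999117305+8·9741955019900400=82318282158320505
Read S(24,6) = 6090236036084530, S(24,7) = 31677463851804540, S(24,8) = 82318282158320505.

6090236036084530, 31677463851804540, 82318282158320505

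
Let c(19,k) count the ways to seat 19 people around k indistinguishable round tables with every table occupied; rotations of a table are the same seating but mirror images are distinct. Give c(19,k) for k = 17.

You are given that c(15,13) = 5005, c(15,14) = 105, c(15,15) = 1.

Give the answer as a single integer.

@16  (16,14):105·15+5005→6580, (16,15):1·15+105→120, (16,16):0·15+1→1
@17  (17,15):120·16+6580→8500, (17,16):1·16+120→136, (17,17):0·16+1→1
@18  (18,16):136·17+8500→10812, (18,17):1·17+136→153
@19  (19,17):153·18+10812→13566
Read c(19,17) = 13566.

13566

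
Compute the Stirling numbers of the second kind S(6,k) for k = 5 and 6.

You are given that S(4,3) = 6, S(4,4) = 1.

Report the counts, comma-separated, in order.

15, 1

i=5: T(5,4)=6+4·1=10 | T(5,5)=1+5·0=1
i=6: T(6,5)=10+5·1=15 | T(6,6)=1+6·0=1
Read S(6,5) = 15, S(6,6) = 1.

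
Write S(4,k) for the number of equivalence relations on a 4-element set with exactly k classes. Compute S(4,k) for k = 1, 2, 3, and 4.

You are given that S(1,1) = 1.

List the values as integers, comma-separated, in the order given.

1, 7, 6, 1

[2] T[2,1]:1*1+0=1 · T[2,2]:2*0+1=1
[3] T[3,1]:1*1+0=1 · T[3,2]:2*1+1=3 · T[3,3]:3*0+1=1
[4] T[4,1]:1*1+0=1 · T[4,2]:2*3+1=7 · T[4,3]:3*1+3=6 · T[4,4]:4*0+1=1
Read S(4,1) = 1, S(4,2) = 7, S(4,3) = 6, S(4,4) = 1.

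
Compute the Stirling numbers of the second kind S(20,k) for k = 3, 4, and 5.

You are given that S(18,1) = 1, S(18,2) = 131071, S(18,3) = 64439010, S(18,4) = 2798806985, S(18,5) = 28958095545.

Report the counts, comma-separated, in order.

[19] T[19,2]:2*131071+1=262143 · T[19,3]:3*64439010+131071=193448101 · T[19,4]:4*2798806985+64439010=11259666950 · T[19,5]:5*28958095545+2798806985=147589284710
[20] T[20,3]:3*193448101+262143=580606446 · T[20,4]:4*11259666950+193448101=45232115901 · T[20,5]:5*147589284710+11259666950=749206090500
Read S(20,3) = 580606446, S(20,4) = 45232115901, S(20,5) = 749206090500.

580606446, 45232115901, 749206090500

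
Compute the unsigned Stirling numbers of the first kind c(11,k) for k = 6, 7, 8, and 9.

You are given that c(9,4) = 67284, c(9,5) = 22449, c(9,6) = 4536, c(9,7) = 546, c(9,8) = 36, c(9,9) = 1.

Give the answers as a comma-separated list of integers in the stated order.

@10  (10,5):22449·9+67284→269325, (10,6):4536·9+22449→63273, (10,7):546·9+4536→9450, (10,8):36·9+546→870, (10,9):1·9+36→45
@11  (11,6):63273·10+269325→902055, (11,7):9450·10+63273→157773, (11,8):870·10+9450→18150, (11,9):45·10+870→1320
Read c(11,6) = 902055, c(11,7) = 157773, c(11,8) = 18150, c(11,9) = 1320.

902055, 157773, 18150, 1320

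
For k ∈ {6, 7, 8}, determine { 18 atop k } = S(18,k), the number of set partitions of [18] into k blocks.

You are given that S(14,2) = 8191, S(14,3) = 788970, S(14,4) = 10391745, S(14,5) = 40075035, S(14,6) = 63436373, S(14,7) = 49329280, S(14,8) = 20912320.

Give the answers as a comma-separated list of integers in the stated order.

i=15: T(15,3)=8191+3·788970=2375101 | T(15,4)=788970+4·10391745=42355950 | T(15,5)=10391745+5·40075035=210766920 | T(15,6)=40075035+6·63436373=420693273 | T(15,7)=63436373+7·49329280=408741333 | T(15,8)=49329280+8·20912320=216627840
i=16: T(16,4)=2375101+4·42355950=171798901 | T(16,5)=42355950+5·210766920=1096190550 | T(16,6)=210766920+6·420693273=2734926558 | T(16,7)=420693273+7·408741333=3281882604 | T(16,8)=408741333+8·216627840=2141764053
i=17: T(17,5)=171798901+5·1096190550=5652751651 | T(17,6)=1096190550+6·2734926558=17505749898 | T(17,7)=2734926558+7·3281882604=25708104786 | T(17,8)=3281882604+8·2141764053=20415995028
i=18: T(18,6)=5652751651+6·17505749898=110687251039 | T(18,7)=17505749898+7·25708104786=197462483400 | T(18,8)=25708104786+8·20415995028=189036065010
Read S(18,6) = 110687251039, S(18,7) = 197462483400, S(18,8) = 189036065010.

110687251039, 197462483400, 189036065010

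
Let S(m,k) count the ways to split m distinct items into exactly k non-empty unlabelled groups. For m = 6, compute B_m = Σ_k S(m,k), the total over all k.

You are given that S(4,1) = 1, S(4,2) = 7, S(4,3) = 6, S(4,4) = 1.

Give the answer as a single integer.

203

@5  (5,1):1·1+0→1, (5,2):7·2+1→15, (5,3):6·3+7→25, (5,4):1·4+6→10, (5,5):0·5+1→1
@6  (6,1):1·1+0→1, (6,2):15·2+1→31, (6,3):25·3+15→90, (6,4):10·4+25→65, (6,5):1·5+10→15, (6,6):0·6+1→1
B_6 = ΣS(6,k) = 1+31+90+65+15+1 = 203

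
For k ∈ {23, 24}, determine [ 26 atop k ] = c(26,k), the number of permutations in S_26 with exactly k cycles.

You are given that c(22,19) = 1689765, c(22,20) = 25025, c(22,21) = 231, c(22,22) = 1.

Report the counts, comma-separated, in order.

4858750, 50050

i=23: T(23,20)=1689765+22·25025=2240315 | T(23,21)=25025+22·231=30107 | T(23,22)=231+22·1=253 | T(23,23)=1+22·0=1
i=24: T(24,21)=2240315+23·30107=2932776 | T(24,22)=30107+23·253=35926 | T(24,23)=253+23·1=276 | T(24,24)=1+23·0=1
i=25: T(25,22)=2932776+24·35926=3795000 | T(25,23)=35926+24·276=42550 | T(25,24)=276+24·1=300
i=26: T(26,23)=3795000+25·42550=4858750 | T(26,24)=42550+25·300=50050
Read c(26,23) = 4858750, c(26,24) = 50050.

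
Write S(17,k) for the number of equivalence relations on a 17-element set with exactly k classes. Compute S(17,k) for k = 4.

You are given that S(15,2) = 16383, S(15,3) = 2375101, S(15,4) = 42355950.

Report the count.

694337290

r16: T_16,3=3×2375101+16383=7141686; T_16,4=4×42355950+2375101=171798901
r17: T_17,4=4×171798901+7141686=694337290
Read S(17,4) = 694337290.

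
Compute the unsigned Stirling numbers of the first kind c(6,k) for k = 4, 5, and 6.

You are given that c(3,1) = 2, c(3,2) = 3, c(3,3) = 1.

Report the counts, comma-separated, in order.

@4  (4,2):3·3+2→11, (4,3):1·3+3→6, (4,4):0·3+1→1
@5  (5,3):6·4+11→35, (5,4):1·4+6→10, (5,5):0·4+1→1
@6  (6,4):10·5+35→85, (6,5):1·5+10→15, (6,6):0·5+1→1
Read c(6,4) = 85, c(6,5) = 15, c(6,6) = 1.

85, 15, 1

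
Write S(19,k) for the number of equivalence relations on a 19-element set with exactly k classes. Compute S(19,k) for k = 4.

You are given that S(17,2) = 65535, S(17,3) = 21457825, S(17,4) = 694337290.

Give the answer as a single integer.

11259666950

r18: T_18,3=3×21457825+65535=64439010; T_18,4=4×694337290+21457825=2798806985
r19: T_19,4=4×2798806985+64439010=11259666950
Read S(19,4) = 11259666950.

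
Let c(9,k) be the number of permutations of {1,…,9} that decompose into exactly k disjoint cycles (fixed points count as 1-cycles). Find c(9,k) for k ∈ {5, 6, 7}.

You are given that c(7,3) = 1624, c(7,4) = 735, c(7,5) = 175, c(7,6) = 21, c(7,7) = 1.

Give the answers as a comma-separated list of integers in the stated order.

row 8: T[8][4]=7·735+1624=6769  T[8][5]=7·175+735=1960  T[8][6]=7·21+175=322  T[8][7]=7·1+21=28
row 9: T[9][5]=8·1960+6769=22449  T[9][6]=8·322+1960=4536  T[9][7]=8·28+322=546
Read c(9,5) = 22449, c(9,6) = 4536, c(9,7) = 546.

22449, 4536, 546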